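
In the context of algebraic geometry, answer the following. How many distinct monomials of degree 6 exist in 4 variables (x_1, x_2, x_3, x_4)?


The number of degree-6 monomials in 4 variables is C(d+n-1, n-1).
= C(6+4-1, 4-1) = C(9, 3)
= 84

84


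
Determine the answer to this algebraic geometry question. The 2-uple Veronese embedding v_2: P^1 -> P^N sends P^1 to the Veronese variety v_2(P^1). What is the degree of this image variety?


The Veronese variety v_2(P^1) has degree d^r.
d^r = 2^1 = 2

2


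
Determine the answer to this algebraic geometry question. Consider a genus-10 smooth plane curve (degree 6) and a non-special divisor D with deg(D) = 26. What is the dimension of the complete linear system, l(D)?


First, compute the genus of a smooth plane curve of degree 6:
g = (d-1)(d-2)/2 = (6-1)(6-2)/2 = 10
For a non-special divisor D (i.e., h^1(D) = 0), Riemann-Roch gives:
l(D) = deg(D) - g + 1
Since deg(D) = 26 >= 2g - 1 = 19, D is non-special.
l(D) = 26 - 10 + 1 = 17

17


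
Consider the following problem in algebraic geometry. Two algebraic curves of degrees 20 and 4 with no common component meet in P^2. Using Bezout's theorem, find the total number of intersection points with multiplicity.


Bezout's theorem states the intersection count equals the product of degrees.
Intersection count = 20 * 4 = 80

80


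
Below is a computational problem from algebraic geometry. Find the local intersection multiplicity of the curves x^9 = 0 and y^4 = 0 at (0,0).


The intersection multiplicity of V(x^a) and V(y^b) at the origin is:
I(O; V(x^9), V(y^4)) = dim_k(k[x,y]/(x^9, y^4))
A basis for k[x,y]/(x^9, y^4) is the set of monomials x^i * y^j
where 0 <= i < 9 and 0 <= j < 4.
The number of such monomials is 9 * 4 = 36

36


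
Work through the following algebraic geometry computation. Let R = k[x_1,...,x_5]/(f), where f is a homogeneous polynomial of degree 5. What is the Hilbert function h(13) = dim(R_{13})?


For R = k[x_1,...,x_n]/(f) with f homogeneous of degree e:
The Hilbert series is (1 - t^e)/(1 - t)^n.
So h(d) = C(d+n-1, n-1) - C(d-e+n-1, n-1) for d >= e.
With n=5, e=5, d=13:
C(13+5-1, 5-1) = C(17, 4) = 2380
C(13-5+5-1, 5-1) = C(12, 4) = 495
h(13) = 2380 - 495 = 1885

1885


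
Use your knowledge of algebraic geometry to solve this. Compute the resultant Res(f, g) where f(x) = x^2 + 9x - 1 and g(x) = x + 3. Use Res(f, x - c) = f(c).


For Res(f, x - c), we evaluate f at x = c.
f(-3) = (-3)^2 + 9*(-3) - 1
= 9 - 27 - 1
= -18 - 1 = -19
Res(f, g) = -19

-19


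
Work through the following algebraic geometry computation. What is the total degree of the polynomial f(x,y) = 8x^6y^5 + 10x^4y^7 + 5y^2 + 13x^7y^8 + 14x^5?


Examine each term for its total degree (sum of exponents).
  Term '8x^6y^5' has total degree 6+5 = 11.
  Term '10x^4y^7' has total degree 4+7 = 11.
  Term '5y^2' has total degree 0+2 = 2.
  Term '13x^7y^8' has total degree 7+8 = 15.
  Term '14x^5' has total degree 5+0 = 5.
The maximum total degree among all terms is 15.

15


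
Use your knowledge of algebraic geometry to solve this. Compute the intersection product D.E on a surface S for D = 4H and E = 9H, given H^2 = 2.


Using bilinearity of the intersection pairing on a surface S:
(aH).(bH) = ab * (H.H)
We have H^2 = 2.
D.E = (4H).(9H) = 4*9*2
= 36*2
= 72

72


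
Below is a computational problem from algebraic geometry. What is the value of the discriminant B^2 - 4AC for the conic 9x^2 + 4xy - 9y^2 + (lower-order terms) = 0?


The discriminant of a conic Ax^2 + Bxy + Cy^2 + ... = 0 is B^2 - 4AC.
B^2 = 4^2 = 16
4AC = 4*9*(-9) = -324
Discriminant = 16 + 324 = 340

340


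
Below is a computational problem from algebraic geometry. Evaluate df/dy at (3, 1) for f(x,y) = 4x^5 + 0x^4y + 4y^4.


df/dy = 0*x^4 + 4*4*y^3
At (3,1): 0*3^4 + 4*4*1^3
= 0 + 16
= 16

16


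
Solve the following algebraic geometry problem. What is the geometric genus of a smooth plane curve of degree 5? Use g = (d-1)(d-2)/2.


Using the genus formula for smooth plane curves:
g = (d-1)(d-2)/2
g = (5-1)(5-2)/2
g = 4*3/2
g = 12/2 = 6

6


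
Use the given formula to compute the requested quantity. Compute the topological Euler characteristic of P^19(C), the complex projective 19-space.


The complex projective space P^19 has one cell in each even real dimension 0, 2, ..., 38.
The cohomology groups are H^{2k}(P^19) = Z for k = 0,...,19, and 0 otherwise.
Euler characteristic = sum of Betti numbers = 1 per even-dimensional cohomology group.
chi(P^19) = 19 + 1 = 20

20


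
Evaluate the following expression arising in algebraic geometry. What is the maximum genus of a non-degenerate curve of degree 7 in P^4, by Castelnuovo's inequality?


Castelnuovo's bound: write d - 1 = m(r-1) + epsilon with 0 <= epsilon < r-1.
d - 1 = 7 - 1 = 6
r - 1 = 4 - 1 = 3
6 = 2*3 + 0, so m = 2, epsilon = 0
pi(d, r) = m(m-1)(r-1)/2 + m*epsilon
= 2*1*3/2 + 2*0
= 6/2 + 0
= 3 + 0 = 3

3


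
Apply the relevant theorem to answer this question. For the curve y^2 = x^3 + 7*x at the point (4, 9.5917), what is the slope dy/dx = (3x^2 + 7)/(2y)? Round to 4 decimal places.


Using implicit differentiation of y^2 = x^3 + 7*x:
2y * dy/dx = 3x^2 + 7
dy/dx = (3x^2 + 7)/(2y)
Numerator: 3*4^2 + 7 = 55
Denominator: 2*9.5917 = 19.1834
dy/dx = 55/19.1834 = 2.8671

2.8671


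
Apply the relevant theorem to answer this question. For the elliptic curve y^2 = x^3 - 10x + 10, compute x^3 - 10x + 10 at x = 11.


Compute x^3 - 10x + 10 at x = 11:
x^3 = 11^3 = 1331
(-10)*x = (-10)*11 = -110
Sum: 1331 - 110 + 10 = 1231

1231


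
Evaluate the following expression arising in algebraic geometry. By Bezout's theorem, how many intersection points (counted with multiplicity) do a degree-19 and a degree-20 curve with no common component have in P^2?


Bezout's theorem states the intersection count equals the product of degrees.
Intersection count = 19 * 20 = 380

380


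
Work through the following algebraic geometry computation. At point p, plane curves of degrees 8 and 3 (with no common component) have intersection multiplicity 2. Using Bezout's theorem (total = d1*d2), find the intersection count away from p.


By Bezout's theorem, the total intersection number is d1 * d2.
Total = 8 * 3 = 24
Intersection multiplicity at p = 2
Remaining intersections = 24 - 2 = 22

22


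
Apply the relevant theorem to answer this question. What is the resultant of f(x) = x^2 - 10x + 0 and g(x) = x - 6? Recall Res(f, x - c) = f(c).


For Res(f, x - c), we evaluate f at x = c.
f(6) = 6^2 - 10*6 + 0
= 36 - 60 + 0
= -24 + 0 = -24
Res(f, g) = -24

-24


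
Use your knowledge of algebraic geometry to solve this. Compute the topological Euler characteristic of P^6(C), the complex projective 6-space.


The complex projective space P^6 has one cell in each even real dimension 0, 2, ..., 12.
The cohomology groups are H^{2k}(P^6) = Z for k = 0,...,6, and 0 otherwise.
Euler characteristic = sum of Betti numbers = 1 per even-dimensional cohomology group.
chi(P^6) = 6 + 1 = 7

7


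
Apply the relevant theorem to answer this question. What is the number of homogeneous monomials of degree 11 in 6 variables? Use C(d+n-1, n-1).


The number of degree-11 monomials in 6 variables is C(d+n-1, n-1).
= C(11+6-1, 6-1) = C(16, 5)
= 4368

4368


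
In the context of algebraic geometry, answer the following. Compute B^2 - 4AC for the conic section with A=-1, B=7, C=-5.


The discriminant of a conic Ax^2 + Bxy + Cy^2 + ... = 0 is B^2 - 4AC.
B^2 = 7^2 = 49
4AC = 4*(-1)*(-5) = 20
Discriminant = 49 - 20 = 29

29


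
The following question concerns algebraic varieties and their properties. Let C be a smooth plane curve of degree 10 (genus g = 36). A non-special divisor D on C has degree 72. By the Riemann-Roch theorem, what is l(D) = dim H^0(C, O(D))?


First, compute the genus of a smooth plane curve of degree 10:
g = (d-1)(d-2)/2 = (10-1)(10-2)/2 = 36
For a non-special divisor D (i.e., h^1(D) = 0), Riemann-Roch gives:
l(D) = deg(D) - g + 1
Since deg(D) = 72 >= 2g - 1 = 71, D is non-special.
l(D) = 72 - 36 + 1 = 37

37


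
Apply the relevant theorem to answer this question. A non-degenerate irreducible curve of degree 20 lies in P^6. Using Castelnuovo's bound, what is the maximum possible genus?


Castelnuovo's bound: write d - 1 = m(r-1) + epsilon with 0 <= epsilon < r-1.
d - 1 = 20 - 1 = 19
r - 1 = 6 - 1 = 5
19 = 3*5 + 4, so m = 3, epsilon = 4
pi(d, r) = m(m-1)(r-1)/2 + m*epsilon
= 3*2*5/2 + 3*4
= 30/2 + 12
= 15 + 12 = 27

27


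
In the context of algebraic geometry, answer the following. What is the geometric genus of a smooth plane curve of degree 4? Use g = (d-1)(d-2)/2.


Using the genus formula for smooth plane curves:
g = (d-1)(d-2)/2
g = (4-1)(4-2)/2
g = 3*2/2
g = 6/2 = 3

3


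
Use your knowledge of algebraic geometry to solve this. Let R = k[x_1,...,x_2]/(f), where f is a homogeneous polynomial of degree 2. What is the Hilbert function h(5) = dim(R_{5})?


For R = k[x_1,...,x_n]/(f) with f homogeneous of degree e:
The Hilbert series is (1 - t^e)/(1 - t)^n.
So h(d) = C(d+n-1, n-1) - C(d-e+n-1, n-1) for d >= e.
With n=2, e=2, d=5:
C(5+2-1, 2-1) = C(6, 1) = 6
C(5-2+2-1, 2-1) = C(4, 1) = 4
h(5) = 6 - 4 = 2

2


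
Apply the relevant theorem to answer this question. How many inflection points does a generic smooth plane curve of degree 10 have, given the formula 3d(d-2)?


For a general smooth plane curve C of degree d, the inflection points are
the intersection of C with its Hessian curve, which has degree 3(d-2).
By Bezout, the total intersection number is d * 3(d-2) = 10 * 24 = 240.
For a general curve every flex is ordinary, so each contributes
multiplicity 1 to C·Hess(C), and the number of distinct inflection
points is 3d(d-2).
Inflection points = 3*10*(10-2) = 3*10*8 = 240

240


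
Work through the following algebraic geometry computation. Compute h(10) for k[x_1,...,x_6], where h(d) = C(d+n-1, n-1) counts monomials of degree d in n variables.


The Hilbert function for the polynomial ring in 6 variables is:
h(d) = C(d+n-1, n-1)
h(10) = C(10+6-1, 6-1) = C(15, 5)
= 15! / (5! * 10!)
= 3003

3003


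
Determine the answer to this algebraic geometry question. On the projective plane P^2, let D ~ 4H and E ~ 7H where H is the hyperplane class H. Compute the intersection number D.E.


Using bilinearity of the intersection pairing on the projective plane P^2:
(aH).(bH) = ab * (H.H)
We have H^2 = 1 (Bezout).
D.E = (4H).(7H) = 4*7*1
= 28*1
= 28

28


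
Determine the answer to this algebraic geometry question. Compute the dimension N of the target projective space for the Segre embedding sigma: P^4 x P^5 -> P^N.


The Segre embedding maps P^m x P^n into P^N via
all products of coordinates from each factor.
N = (m+1)(n+1) - 1
N = (4+1)(5+1) - 1
N = 5*6 - 1
N = 30 - 1 = 29

29


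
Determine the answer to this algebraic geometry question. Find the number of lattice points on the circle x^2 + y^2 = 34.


Systematically check integer values of x where x^2 <= 34.
For each valid x, check if 34 - x^2 is a perfect square.
x=3: 34 - 9 = 25, sqrt = 5 (valid)
x=5: 34 - 25 = 9, sqrt = 3 (valid)
Total integer solutions found: 8

8


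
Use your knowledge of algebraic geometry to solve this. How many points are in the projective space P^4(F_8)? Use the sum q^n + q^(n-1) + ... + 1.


P^4(F_8) has (q^(n+1) - 1)/(q - 1) points.
= 8^4 + 8^3 + 8^2 + 8^1 + 8^0
= 4096 + 512 + 64 + 8 + 1
= 4681

4681


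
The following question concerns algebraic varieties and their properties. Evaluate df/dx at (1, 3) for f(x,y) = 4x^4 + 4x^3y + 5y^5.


df/dx = 4*4*x^3 + 3*4*x^2*y
At (1,3): 4*4*1^3 + 3*4*1^2*3
= 16 + 36
= 52

52


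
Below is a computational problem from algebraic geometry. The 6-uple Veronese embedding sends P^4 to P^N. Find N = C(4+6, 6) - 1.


The Veronese embedding v_d: P^n -> P^N maps each point to all
degree-d monomials in n+1 homogeneous coordinates.
N = C(n+d, d) - 1
N = C(4+6, 6) - 1
N = C(10, 6) - 1
C(10, 6) = 210
N = 210 - 1 = 209

209


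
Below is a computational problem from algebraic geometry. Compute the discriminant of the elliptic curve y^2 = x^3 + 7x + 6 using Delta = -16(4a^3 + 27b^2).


Compute each component:
4a^3 = 4*7^3 = 4*343 = 1372
27b^2 = 27*6^2 = 27*36 = 972
4a^3 + 27b^2 = 1372 + 972 = 2344
Delta = -16*2344 = -37504

-37504


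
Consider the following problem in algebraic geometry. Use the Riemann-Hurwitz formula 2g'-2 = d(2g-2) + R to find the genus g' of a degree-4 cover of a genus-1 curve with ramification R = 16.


Riemann-Hurwitz formula: 2g' - 2 = d(2g - 2) + R
Given: d = 4, g = 1, R = 16
2g' - 2 = 4*(2*1 - 2) + 16
2g' - 2 = 4*0 + 16
2g' - 2 = 0 + 16 = 16
2g' = 18
g' = 9

9


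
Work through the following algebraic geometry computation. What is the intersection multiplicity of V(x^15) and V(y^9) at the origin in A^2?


The intersection multiplicity of V(x^a) and V(y^b) at the origin is:
I(O; V(x^15), V(y^9)) = dim_k(k[x,y]/(x^15, y^9))
A basis for k[x,y]/(x^15, y^9) is the set of monomials x^i * y^j
where 0 <= i < 15 and 0 <= j < 9.
The number of such monomials is 15 * 9 = 135

135


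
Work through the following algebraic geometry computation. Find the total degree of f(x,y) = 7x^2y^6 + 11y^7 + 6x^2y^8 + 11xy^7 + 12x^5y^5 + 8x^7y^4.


Examine each term for its total degree (sum of exponents).
  Term '7x^2y^6' has total degree 2+6 = 8.
  Term '11y^7' has total degree 0+7 = 7.
  Term '6x^2y^8' has total degree 2+8 = 10.
  Term '11xy^7' has total degree 1+7 = 8.
  Term '12x^5y^5' has total degree 5+5 = 10.
  Term '8x^7y^4' has total degree 7+4 = 11.
The maximum total degree among all terms is 11.

11


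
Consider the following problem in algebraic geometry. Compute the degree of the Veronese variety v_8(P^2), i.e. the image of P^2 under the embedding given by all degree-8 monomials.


The Veronese variety v_8(P^2) has degree d^r.
d^r = 8^2 = 64

64


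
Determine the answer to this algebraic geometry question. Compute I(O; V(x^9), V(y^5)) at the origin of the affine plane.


The intersection multiplicity of V(x^a) and V(y^b) at the origin is:
I(O; V(x^9), V(y^5)) = dim_k(k[x,y]/(x^9, y^5))
A basis for k[x,y]/(x^9, y^5) is the set of monomials x^i * y^j
where 0 <= i < 9 and 0 <= j < 5.
The number of such monomials is 9 * 5 = 45

45


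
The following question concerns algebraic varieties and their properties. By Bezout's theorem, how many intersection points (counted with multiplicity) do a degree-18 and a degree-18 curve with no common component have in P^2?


Bezout's theorem states the intersection count equals the product of degrees.
Intersection count = 18 * 18 = 324

324


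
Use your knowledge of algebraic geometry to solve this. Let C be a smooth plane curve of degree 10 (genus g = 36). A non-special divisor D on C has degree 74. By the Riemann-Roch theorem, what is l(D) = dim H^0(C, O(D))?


First, compute the genus of a smooth plane curve of degree 10:
g = (d-1)(d-2)/2 = (10-1)(10-2)/2 = 36
For a non-special divisor D (i.e., h^1(D) = 0), Riemann-Roch gives:
l(D) = deg(D) - g + 1
Since deg(D) = 74 >= 2g - 1 = 71, D is non-special.
l(D) = 74 - 36 + 1 = 39

39


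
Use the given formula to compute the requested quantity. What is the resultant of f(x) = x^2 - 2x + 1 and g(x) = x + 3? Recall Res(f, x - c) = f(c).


For Res(f, x - c), we evaluate f at x = c.
f(-3) = (-3)^2 - 2*(-3) + 1
= 9 + 6 + 1
= 15 + 1 = 16
Res(f, g) = 16

16


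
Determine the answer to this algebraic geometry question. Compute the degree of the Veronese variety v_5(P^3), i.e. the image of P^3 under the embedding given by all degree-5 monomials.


The Veronese variety v_5(P^3) has degree d^r.
d^r = 5^3 = 125

125


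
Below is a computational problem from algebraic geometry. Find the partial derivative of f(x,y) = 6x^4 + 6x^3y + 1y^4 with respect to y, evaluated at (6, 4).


df/dy = 6*x^3 + 4*1*y^3
At (6,4): 6*6^3 + 4*1*4^3
= 1296 + 256
= 1552

1552


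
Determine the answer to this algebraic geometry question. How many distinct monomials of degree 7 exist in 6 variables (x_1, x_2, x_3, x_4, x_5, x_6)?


The number of degree-7 monomials in 6 variables is C(d+n-1, n-1).
= C(7+6-1, 6-1) = C(12, 5)
= 792

792


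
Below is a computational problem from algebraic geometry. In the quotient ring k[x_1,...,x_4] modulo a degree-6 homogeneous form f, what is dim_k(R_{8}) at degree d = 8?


For R = k[x_1,...,x_n]/(f) with f homogeneous of degree e:
The Hilbert series is (1 - t^e)/(1 - t)^n.
So h(d) = C(d+n-1, n-1) - C(d-e+n-1, n-1) for d >= e.
With n=4, e=6, d=8:
C(8+4-1, 4-1) = C(11, 3) = 165
C(8-6+4-1, 4-1) = C(5, 3) = 10
h(8) = 165 - 10 = 155

155


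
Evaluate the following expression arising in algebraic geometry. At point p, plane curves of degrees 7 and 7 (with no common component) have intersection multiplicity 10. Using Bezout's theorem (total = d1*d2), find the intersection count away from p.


By Bezout's theorem, the total intersection number is d1 * d2.
Total = 7 * 7 = 49
Intersection multiplicity at p = 10
Remaining intersections = 49 - 10 = 39

39


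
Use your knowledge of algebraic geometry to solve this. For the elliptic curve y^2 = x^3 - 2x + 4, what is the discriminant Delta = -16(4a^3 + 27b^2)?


Compute each component:
4a^3 = 4*(-2)^3 = 4*(-8) = -32
27b^2 = 27*4^2 = 27*16 = 432
4a^3 + 27b^2 = -32 + 432 = 400
Delta = -16*400 = -6400

-6400


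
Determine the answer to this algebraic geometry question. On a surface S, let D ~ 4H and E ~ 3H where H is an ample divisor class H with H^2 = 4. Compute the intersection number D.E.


Using bilinearity of the intersection pairing on a surface S:
(aH).(bH) = ab * (H.H)
We have H^2 = 4.
D.E = (4H).(3H) = 4*3*4
= 12*4
= 48

48


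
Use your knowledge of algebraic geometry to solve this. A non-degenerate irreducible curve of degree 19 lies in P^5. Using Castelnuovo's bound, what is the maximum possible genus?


Castelnuovo's bound: write d - 1 = m(r-1) + epsilon with 0 <= epsilon < r-1.
d - 1 = 19 - 1 = 18
r - 1 = 5 - 1 = 4
18 = 4*4 + 2, so m = 4, epsilon = 2
pi(d, r) = m(m-1)(r-1)/2 + m*epsilon
= 4*3*4/2 + 4*2
= 48/2 + 8
= 24 + 8 = 32

32


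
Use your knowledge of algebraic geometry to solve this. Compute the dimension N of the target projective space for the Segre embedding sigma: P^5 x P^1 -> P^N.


The Segre embedding maps P^m x P^n into P^N via
all products of coordinates from each factor.
N = (m+1)(n+1) - 1
N = (5+1)(1+1) - 1
N = 6*2 - 1
N = 12 - 1 = 11

11


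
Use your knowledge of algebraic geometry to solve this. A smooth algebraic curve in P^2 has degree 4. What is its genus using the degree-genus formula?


Using the genus formula for smooth plane curves:
g = (d-1)(d-2)/2
g = (4-1)(4-2)/2
g = 3*2/2
g = 6/2 = 3

3


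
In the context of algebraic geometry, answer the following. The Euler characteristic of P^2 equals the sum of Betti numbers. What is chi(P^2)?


The complex projective space P^2 has one cell in each even real dimension 0, 2, ..., 4.
The cohomology groups are H^{2k}(P^2) = Z for k = 0,...,2, and 0 otherwise.
Euler characteristic = sum of Betti numbers = 1 per even-dimensional cohomology group.
chi(P^2) = 2 + 1 = 3

3


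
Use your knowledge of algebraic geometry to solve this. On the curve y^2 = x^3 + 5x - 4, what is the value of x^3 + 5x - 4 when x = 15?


Compute x^3 + 5x - 4 at x = 15:
x^3 = 15^3 = 3375
5*x = 5*15 = 75
Sum: 3375 + 75 - 4 = 3446

3446


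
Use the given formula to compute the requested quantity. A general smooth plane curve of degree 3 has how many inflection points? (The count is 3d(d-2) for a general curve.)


For a general smooth plane curve C of degree d, the inflection points are
the intersection of C with its Hessian curve, which has degree 3(d-2).
By Bezout, the total intersection number is d * 3(d-2) = 3 * 3 = 9.
For a general curve every flex is ordinary, so each contributes
multiplicity 1 to C·Hess(C), and the number of distinct inflection
points is 3d(d-2).
Inflection points = 3*3*(3-2) = 3*3*1 = 9

9


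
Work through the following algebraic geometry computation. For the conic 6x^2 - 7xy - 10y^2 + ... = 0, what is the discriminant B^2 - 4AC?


The discriminant of a conic Ax^2 + Bxy + Cy^2 + ... = 0 is B^2 - 4AC.
B^2 = (-7)^2 = 49
4AC = 4*6*(-10) = -240
Discriminant = 49 + 240 = 289

289


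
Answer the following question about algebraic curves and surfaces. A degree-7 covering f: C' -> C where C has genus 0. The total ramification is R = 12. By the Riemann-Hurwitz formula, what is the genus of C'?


Riemann-Hurwitz formula: 2g' - 2 = d(2g - 2) + R
Given: d = 7, g = 0, R = 12
2g' - 2 = 7*(2*0 - 2) + 12
2g' - 2 = 7*(-2) + 12
2g' - 2 = -14 + 12 = -2
2g' = 0
g' = 0

0


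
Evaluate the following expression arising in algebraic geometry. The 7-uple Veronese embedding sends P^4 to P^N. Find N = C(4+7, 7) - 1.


The Veronese embedding v_d: P^n -> P^N maps each point to all
degree-d monomials in n+1 homogeneous coordinates.
N = C(n+d, d) - 1
N = C(4+7, 7) - 1
N = C(11, 7) - 1
C(11, 7) = 330
N = 330 - 1 = 329

329


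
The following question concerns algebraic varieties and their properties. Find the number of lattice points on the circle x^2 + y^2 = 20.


Systematically check integer values of x where x^2 <= 20.
For each valid x, check if 20 - x^2 is a perfect square.
x=2: 20 - 4 = 16, sqrt = 4 (valid)
x=4: 20 - 16 = 4, sqrt = 2 (valid)
Total integer solutions found: 8

8


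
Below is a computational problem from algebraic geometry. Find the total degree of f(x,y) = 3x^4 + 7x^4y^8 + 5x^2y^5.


Examine each term for its total degree (sum of exponents).
  Term '3x^4' has total degree 4+0 = 4.
  Term '7x^4y^8' has total degree 4+8 = 12.
  Term '5x^2y^5' has total degree 2+5 = 7.
The maximum total degree among all terms is 12.

12


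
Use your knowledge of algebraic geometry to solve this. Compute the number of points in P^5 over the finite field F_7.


P^5(F_7) has (q^(n+1) - 1)/(q - 1) points.
= 7^5 + 7^4 + 7^3 + 7^2 + 7^1 + 7^0
= 16807 + 2401 + 343 + 49 + 7 + 1
= 19608

19608


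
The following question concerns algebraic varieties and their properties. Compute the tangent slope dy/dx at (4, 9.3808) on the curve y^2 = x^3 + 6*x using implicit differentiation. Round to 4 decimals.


Using implicit differentiation of y^2 = x^3 + 6*x:
2y * dy/dx = 3x^2 + 6
dy/dx = (3x^2 + 6)/(2y)
Numerator: 3*4^2 + 6 = 54
Denominator: 2*9.3808 = 18.7616
dy/dx = 54/18.7616 = 2.8782

2.8782


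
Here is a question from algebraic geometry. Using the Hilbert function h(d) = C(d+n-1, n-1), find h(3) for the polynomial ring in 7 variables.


The Hilbert function for the polynomial ring in 7 variables is:
h(d) = C(d+n-1, n-1)
h(3) = C(3+7-1, 7-1) = C(9, 6)
= 9! / (6! * 3!)
= 84

84


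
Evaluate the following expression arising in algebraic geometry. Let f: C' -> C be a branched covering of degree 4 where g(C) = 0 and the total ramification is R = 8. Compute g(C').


Riemann-Hurwitz formula: 2g' - 2 = d(2g - 2) + R
Given: d = 4, g = 0, R = 8
2g' - 2 = 4*(2*0 - 2) + 8
2g' - 2 = 4*(-2) + 8
2g' - 2 = -8 + 8 = 0
2g' = 2
g' = 1

1


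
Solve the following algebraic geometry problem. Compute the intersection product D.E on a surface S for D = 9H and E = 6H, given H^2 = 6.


Using bilinearity of the intersection pairing on a surface S:
(aH).(bH) = ab * (H.H)
We have H^2 = 6.
D.E = (9H).(6H) = 9*6*6
= 54*6
= 324

324


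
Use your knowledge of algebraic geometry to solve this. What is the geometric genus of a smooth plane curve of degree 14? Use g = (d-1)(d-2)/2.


Using the genus formula for smooth plane curves:
g = (d-1)(d-2)/2
g = (14-1)(14-2)/2
g = 13*12/2
g = 156/2 = 78

78


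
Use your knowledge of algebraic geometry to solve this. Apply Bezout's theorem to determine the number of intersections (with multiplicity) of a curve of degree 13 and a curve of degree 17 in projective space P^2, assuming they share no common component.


Bezout's theorem states the intersection count equals the product of degrees.
Intersection count = 13 * 17 = 221

221


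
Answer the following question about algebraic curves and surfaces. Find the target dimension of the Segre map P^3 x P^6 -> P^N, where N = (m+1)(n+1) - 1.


The Segre embedding maps P^m x P^n into P^N via
all products of coordinates from each factor.
N = (m+1)(n+1) - 1
N = (3+1)(6+1) - 1
N = 4*7 - 1
N = 28 - 1 = 27

27


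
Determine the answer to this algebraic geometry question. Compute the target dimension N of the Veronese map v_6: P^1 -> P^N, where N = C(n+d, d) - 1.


The Veronese embedding v_d: P^n -> P^N maps each point to all
degree-d monomials in n+1 homogeneous coordinates.
N = C(n+d, d) - 1
N = C(1+6, 6) - 1
N = C(7, 6) - 1
C(7, 6) = 7
N = 7 - 1 = 6

6


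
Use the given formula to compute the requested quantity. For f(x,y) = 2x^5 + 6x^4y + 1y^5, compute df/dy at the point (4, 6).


df/dy = 6*x^4 + 5*1*y^4
At (4,6): 6*4^4 + 5*1*6^4
= 1536 + 6480
= 8016

8016


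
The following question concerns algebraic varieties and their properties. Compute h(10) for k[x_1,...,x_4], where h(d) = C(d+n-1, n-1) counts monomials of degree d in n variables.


The Hilbert function for the polynomial ring in 4 variables is:
h(d) = C(d+n-1, n-1)
h(10) = C(10+4-1, 4-1) = C(13, 3)
= 13! / (3! * 10!)
= 286

286


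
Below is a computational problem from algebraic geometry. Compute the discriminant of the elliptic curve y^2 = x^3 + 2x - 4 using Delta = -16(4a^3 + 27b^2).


Compute each component:
4a^3 = 4*2^3 = 4*8 = 32
27b^2 = 27*(-4)^2 = 27*16 = 432
4a^3 + 27b^2 = 32 + 432 = 464
Delta = -16*464 = -7424

-7424


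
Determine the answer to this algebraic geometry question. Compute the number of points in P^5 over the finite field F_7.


P^5(F_7) has (q^(n+1) - 1)/(q - 1) points.
= 7^5 + 7^4 + 7^3 + 7^2 + 7^1 + 7^0
= 16807 + 2401 + 343 + 49 + 7 + 1
= 19608

19608


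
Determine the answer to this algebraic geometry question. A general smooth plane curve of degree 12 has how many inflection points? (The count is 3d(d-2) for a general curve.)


For a general smooth plane curve C of degree d, the inflection points are
the intersection of C with its Hessian curve, which has degree 3(d-2).
By Bezout, the total intersection number is d * 3(d-2) = 12 * 30 = 360.
For a general curve every flex is ordinary, so each contributes
multiplicity 1 to C·Hess(C), and the number of distinct inflection
points is 3d(d-2).
Inflection points = 3*12*(12-2) = 3*12*10 = 360

360


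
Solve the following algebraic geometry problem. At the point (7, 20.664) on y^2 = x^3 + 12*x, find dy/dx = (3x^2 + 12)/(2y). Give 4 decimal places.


Using implicit differentiation of y^2 = x^3 + 12*x:
2y * dy/dx = 3x^2 + 12
dy/dx = (3x^2 + 12)/(2y)
Numerator: 3*7^2 + 12 = 159
Denominator: 2*20.664 = 41.328
dy/dx = 159/41.328 = 3.8473

3.8473


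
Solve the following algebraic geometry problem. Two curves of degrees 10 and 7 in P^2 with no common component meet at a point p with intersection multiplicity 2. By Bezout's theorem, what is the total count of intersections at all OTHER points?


By Bezout's theorem, the total intersection number is d1 * d2.
Total = 10 * 7 = 70
Intersection multiplicity at p = 2
Remaining intersections = 70 - 2 = 68

68


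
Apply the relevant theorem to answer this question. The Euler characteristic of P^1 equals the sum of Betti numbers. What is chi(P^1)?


The complex projective space P^1 has one cell in each even real dimension 0, 2, ..., 2.
The cohomology groups are H^{2k}(P^1) = Z for k = 0,...,1, and 0 otherwise.
Euler characteristic = sum of Betti numbers = 1 per even-dimensional cohomology group.
chi(P^1) = 1 + 1 = 2

2


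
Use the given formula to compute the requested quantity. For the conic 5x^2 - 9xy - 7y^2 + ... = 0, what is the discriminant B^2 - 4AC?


The discriminant of a conic Ax^2 + Bxy + Cy^2 + ... = 0 is B^2 - 4AC.
B^2 = (-9)^2 = 81
4AC = 4*5*(-7) = -140
Discriminant = 81 + 140 = 221

221


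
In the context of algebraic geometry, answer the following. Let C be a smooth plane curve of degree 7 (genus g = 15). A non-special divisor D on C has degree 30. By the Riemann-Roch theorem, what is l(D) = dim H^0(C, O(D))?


First, compute the genus of a smooth plane curve of degree 7:
g = (d-1)(d-2)/2 = (7-1)(7-2)/2 = 15
For a non-special divisor D (i.e., h^1(D) = 0), Riemann-Roch gives:
l(D) = deg(D) - g + 1
Since deg(D) = 30 >= 2g - 1 = 29, D is non-special.
l(D) = 30 - 15 + 1 = 16

16


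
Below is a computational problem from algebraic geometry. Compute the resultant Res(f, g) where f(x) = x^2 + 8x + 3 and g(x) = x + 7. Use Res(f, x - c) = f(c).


For Res(f, x - c), we evaluate f at x = c.
f(-7) = (-7)^2 + 8*(-7) + 3
= 49 - 56 + 3
= -7 + 3 = -4
Res(f, g) = -4

-4


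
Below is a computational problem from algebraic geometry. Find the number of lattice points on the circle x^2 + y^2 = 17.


Systematically check integer values of x where x^2 <= 17.
For each valid x, check if 17 - x^2 is a perfect square.
x=1: 17 - 1 = 16, sqrt = 4 (valid)
x=4: 17 - 16 = 1, sqrt = 1 (valid)
Total integer solutions found: 8

8


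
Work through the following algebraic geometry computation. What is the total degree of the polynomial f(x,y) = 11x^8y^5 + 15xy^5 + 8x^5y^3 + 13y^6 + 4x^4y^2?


Examine each term for its total degree (sum of exponents).
  Term '11x^8y^5' has total degree 8+5 = 13.
  Term '15xy^5' has total degree 1+5 = 6.
  Term '8x^5y^3' has total degree 5+3 = 8.
  Term '13y^6' has total degree 0+6 = 6.
  Term '4x^4y^2' has total degree 4+2 = 6.
The maximum total degree among all terms is 13.

13


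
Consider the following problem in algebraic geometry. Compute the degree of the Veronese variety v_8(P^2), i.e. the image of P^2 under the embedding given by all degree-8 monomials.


The Veronese variety v_8(P^2) has degree d^r.
d^r = 8^2 = 64

64


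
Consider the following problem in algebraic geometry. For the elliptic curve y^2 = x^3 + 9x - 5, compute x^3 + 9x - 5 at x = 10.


Compute x^3 + 9x - 5 at x = 10:
x^3 = 10^3 = 1000
9*x = 9*10 = 90
Sum: 1000 + 90 - 5 = 1085

1085


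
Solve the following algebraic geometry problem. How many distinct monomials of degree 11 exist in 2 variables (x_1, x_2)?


The number of degree-11 monomials in 2 variables is C(d+n-1, n-1).
= C(11+2-1, 2-1) = C(12, 1)
= 12

12


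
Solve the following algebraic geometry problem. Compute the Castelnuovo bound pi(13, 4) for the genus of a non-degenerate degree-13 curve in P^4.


Castelnuovo's bound: write d - 1 = m(r-1) + epsilon with 0 <= epsilon < r-1.
d - 1 = 13 - 1 = 12
r - 1 = 4 - 1 = 3
12 = 4*3 + 0, so m = 4, epsilon = 0
pi(d, r) = m(m-1)(r-1)/2 + m*epsilon
= 4*3*3/2 + 4*0
= 36/2 + 0
= 18 + 0 = 18

18


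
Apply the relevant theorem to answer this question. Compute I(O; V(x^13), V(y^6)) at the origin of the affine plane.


The intersection multiplicity of V(x^a) and V(y^b) at the origin is:
I(O; V(x^13), V(y^6)) = dim_k(k[x,y]/(x^13, y^6))
A basis for k[x,y]/(x^13, y^6) is the set of monomials x^i * y^j
where 0 <= i < 13 and 0 <= j < 6.
The number of such monomials is 13 * 6 = 78

78


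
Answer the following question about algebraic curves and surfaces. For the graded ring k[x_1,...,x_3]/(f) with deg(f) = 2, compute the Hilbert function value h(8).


For R = k[x_1,...,x_n]/(f) with f homogeneous of degree e:
The Hilbert series is (1 - t^e)/(1 - t)^n.
So h(d) = C(d+n-1, n-1) - C(d-e+n-1, n-1) for d >= e.
With n=3, e=2, d=8:
C(8+3-1, 3-1) = C(10, 2) = 45
C(8-2+3-1, 3-1) = C(8, 2) = 28
h(8) = 45 - 28 = 17

17


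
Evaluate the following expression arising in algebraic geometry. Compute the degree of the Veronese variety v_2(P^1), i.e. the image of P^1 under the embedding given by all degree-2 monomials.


The Veronese variety v_2(P^1) has degree d^r.
d^r = 2^1 = 2

2


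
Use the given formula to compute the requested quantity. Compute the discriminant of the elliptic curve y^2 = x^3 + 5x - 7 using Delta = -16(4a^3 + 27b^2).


Compute each component:
4a^3 = 4*5^3 = 4*125 = 500
27b^2 = 27*(-7)^2 = 27*49 = 1323
4a^3 + 27b^2 = 500 + 1323 = 1823
Delta = -16*1823 = -29168

-29168


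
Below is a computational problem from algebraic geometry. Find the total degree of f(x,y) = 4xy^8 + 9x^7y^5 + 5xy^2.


Examine each term for its total degree (sum of exponents).
  Term '4xy^8' has total degree 1+8 = 9.
  Term '9x^7y^5' has total degree 7+5 = 12.
  Term '5xy^2' has total degree 1+2 = 3.
The maximum total degree among all terms is 12.

12


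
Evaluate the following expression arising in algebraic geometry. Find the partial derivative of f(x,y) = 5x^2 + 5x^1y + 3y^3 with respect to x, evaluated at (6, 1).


df/dx = 2*5*x^1 + 1*5*x^0*y
At (6,1): 2*5*6^1 + 1*5*6^0*1
= 60 + 5
= 65

65


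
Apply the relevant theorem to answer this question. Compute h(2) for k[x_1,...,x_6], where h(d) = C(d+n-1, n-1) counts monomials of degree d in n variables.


The Hilbert function for the polynomial ring in 6 variables is:
h(d) = C(d+n-1, n-1)
h(2) = C(2+6-1, 6-1) = C(7, 5)
= 7! / (5! * 2!)
= 21

21


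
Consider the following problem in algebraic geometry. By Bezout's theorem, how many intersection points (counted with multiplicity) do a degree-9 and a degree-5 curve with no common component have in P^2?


Bezout's theorem states the intersection count equals the product of degrees.
Intersection count = 9 * 5 = 45

45


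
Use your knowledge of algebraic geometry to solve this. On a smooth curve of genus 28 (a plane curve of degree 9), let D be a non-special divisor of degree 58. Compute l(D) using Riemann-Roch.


First, compute the genus of a smooth plane curve of degree 9:
g = (d-1)(d-2)/2 = (9-1)(9-2)/2 = 28
For a non-special divisor D (i.e., h^1(D) = 0), Riemann-Roch gives:
l(D) = deg(D) - g + 1
Since deg(D) = 58 >= 2g - 1 = 55, D is non-special.
l(D) = 58 - 28 + 1 = 31

31


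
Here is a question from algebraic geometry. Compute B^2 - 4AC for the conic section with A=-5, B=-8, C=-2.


The discriminant of a conic Ax^2 + Bxy + Cy^2 + ... = 0 is B^2 - 4AC.
B^2 = (-8)^2 = 64
4AC = 4*(-5)*(-2) = 40
Discriminant = 64 - 40 = 24

24


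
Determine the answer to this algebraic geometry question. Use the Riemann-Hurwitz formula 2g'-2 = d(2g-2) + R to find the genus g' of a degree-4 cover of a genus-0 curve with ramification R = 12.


Riemann-Hurwitz formula: 2g' - 2 = d(2g - 2) + R
Given: d = 4, g = 0, R = 12
2g' - 2 = 4*(2*0 - 2) + 12
2g' - 2 = 4*(-2) + 12
2g' - 2 = -8 + 12 = 4
2g' = 6
g' = 3

3


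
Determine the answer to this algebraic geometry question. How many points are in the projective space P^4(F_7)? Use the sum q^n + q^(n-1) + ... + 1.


P^4(F_7) has (q^(n+1) - 1)/(q - 1) points.
= 7^4 + 7^3 + 7^2 + 7^1 + 7^0
= 2401 + 343 + 49 + 7 + 1
= 2801

2801


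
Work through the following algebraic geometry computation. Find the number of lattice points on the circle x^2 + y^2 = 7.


Systematically check integer values of x where x^2 <= 7.
For each valid x, check if 7 - x^2 is a perfect square.
Total integer solutions found: 0

0


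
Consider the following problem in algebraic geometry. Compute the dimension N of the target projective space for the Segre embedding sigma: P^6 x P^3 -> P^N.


The Segre embedding maps P^m x P^n into P^N via
all products of coordinates from each factor.
N = (m+1)(n+1) - 1
N = (6+1)(3+1) - 1
N = 7*4 - 1
N = 28 - 1 = 27

27


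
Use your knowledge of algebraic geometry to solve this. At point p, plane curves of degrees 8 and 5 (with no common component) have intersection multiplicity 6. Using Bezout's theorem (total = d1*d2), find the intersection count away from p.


By Bezout's theorem, the total intersection number is d1 * d2.
Total = 8 * 5 = 40
Intersection multiplicity at p = 6
Remaining intersections = 40 - 6 = 34

34


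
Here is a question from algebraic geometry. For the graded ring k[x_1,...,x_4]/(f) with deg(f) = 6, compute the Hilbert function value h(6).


For R = k[x_1,...,x_n]/(f) with f homogeneous of degree e:
The Hilbert series is (1 - t^e)/(1 - t)^n.
So h(d) = C(d+n-1, n-1) - C(d-e+n-1, n-1) for d >= e.
With n=4, e=6, d=6:
C(6+4-1, 4-1) = C(9, 3) = 84
C(6-6+4-1, 4-1) = C(3, 3) = 1
h(6) = 84 - 1 = 83

83


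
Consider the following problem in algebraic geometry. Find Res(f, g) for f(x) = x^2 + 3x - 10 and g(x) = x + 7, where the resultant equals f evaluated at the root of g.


For Res(f, x - c), we evaluate f at x = c.
f(-7) = (-7)^2 + 3*(-7) - 10
= 49 - 21 - 10
= 28 - 10 = 18
Res(f, g) = 18

18


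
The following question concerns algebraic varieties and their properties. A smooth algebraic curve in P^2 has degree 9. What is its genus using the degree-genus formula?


Using the genus formula for smooth plane curves:
g = (d-1)(d-2)/2
g = (9-1)(9-2)/2
g = 8*7/2
g = 56/2 = 28

28


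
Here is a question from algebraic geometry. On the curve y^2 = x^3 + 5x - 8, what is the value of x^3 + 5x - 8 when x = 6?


Compute x^3 + 5x - 8 at x = 6:
x^3 = 6^3 = 216
5*x = 5*6 = 30
Sum: 216 + 30 - 8 = 238

238


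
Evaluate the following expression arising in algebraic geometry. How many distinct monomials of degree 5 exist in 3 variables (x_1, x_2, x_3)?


The number of degree-5 monomials in 3 variables is C(d+n-1, n-1).
= C(5+3-1, 3-1) = C(7, 2)
= 21

21


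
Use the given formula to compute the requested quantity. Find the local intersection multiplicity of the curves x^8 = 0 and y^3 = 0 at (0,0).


The intersection multiplicity of V(x^a) and V(y^b) at the origin is:
I(O; V(x^8), V(y^3)) = dim_k(k[x,y]/(x^8, y^3))
A basis for k[x,y]/(x^8, y^3) is the set of monomials x^i * y^j
where 0 <= i < 8 and 0 <= j < 3.
The number of such monomials is 8 * 3 = 24

24


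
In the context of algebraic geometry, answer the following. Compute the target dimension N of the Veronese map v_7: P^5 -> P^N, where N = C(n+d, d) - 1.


The Veronese embedding v_d: P^n -> P^N maps each point to all
degree-d monomials in n+1 homogeneous coordinates.
N = C(n+d, d) - 1
N = C(5+7, 7) - 1
N = C(12, 7) - 1
C(12, 7) = 792
N = 792 - 1 = 791

791


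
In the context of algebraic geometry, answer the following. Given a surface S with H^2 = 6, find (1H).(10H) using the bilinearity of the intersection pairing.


Using bilinearity of the intersection pairing on a surface S:
(aH).(bH) = ab * (H.H)
We have H^2 = 6.
D.E = (1H).(10H) = 1*10*6
= 10*6
= 60

60


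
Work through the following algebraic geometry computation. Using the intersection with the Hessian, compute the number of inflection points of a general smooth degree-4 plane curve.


For a general smooth plane curve C of degree d, the inflection points are
the intersection of C with its Hessian curve, which has degree 3(d-2).
By Bezout, the total intersection number is d * 3(d-2) = 4 * 6 = 24.
For a general curve every flex is ordinary, so each contributes
multiplicity 1 to C·Hess(C), and the number of distinct inflection
points is 3d(d-2).
Inflection points = 3*4*(4-2) = 3*4*2 = 24

24


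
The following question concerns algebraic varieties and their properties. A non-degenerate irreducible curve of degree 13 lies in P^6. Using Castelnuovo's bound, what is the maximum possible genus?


Castelnuovo's bound: write d - 1 = m(r-1) + epsilon with 0 <= epsilon < r-1.
d - 1 = 13 - 1 = 12
r - 1 = 6 - 1 = 5
12 = 2*5 + 2, so m = 2, epsilon = 2
pi(d, r) = m(m-1)(r-1)/2 + m*epsilon
= 2*1*5/2 + 2*2
= 10/2 + 4
= 5 + 4 = 9

9


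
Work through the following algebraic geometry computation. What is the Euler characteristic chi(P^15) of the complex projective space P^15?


The complex projective space P^15 has one cell in each even real dimension 0, 2, ..., 30.
The cohomology groups are H^{2k}(P^15) = Z for k = 0,...,15, and 0 otherwise.
Euler characteristic = sum of Betti numbers = 1 per even-dimensional cohomology group.
chi(P^15) = 15 + 1 = 16

16


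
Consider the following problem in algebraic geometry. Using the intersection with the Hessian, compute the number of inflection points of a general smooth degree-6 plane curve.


For a general smooth plane curve C of degree d, the inflection points are
the intersection of C with its Hessian curve, which has degree 3(d-2).
By Bezout, the total intersection number is d * 3(d-2) = 6 * 12 = 72.
For a general curve every flex is ordinary, so each contributes
multiplicity 1 to C·Hess(C), and the number of distinct inflection
points is 3d(d-2).
Inflection points = 3*6*(6-2) = 3*6*4 = 72

72
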